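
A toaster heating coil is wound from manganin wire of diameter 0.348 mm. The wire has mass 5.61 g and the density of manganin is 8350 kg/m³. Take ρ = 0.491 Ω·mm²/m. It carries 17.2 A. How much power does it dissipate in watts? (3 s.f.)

ρ = 0.491 Ω·mm²/m = 4.91×10^-7 Ω·m
A = π(d/2)² = π(1.7400e-04 m)² = 9.5115e-08 m²
L = m/(density·A) = 0.00561/(8350×9.5115e-08) = 7.064 m
R = ρL/A = (4.91×10^-7)(7.064)/(9.5115e-08) = 36.46 Ω
P = I²R = (17.2)² × 36.46 = 10800 W

10800 W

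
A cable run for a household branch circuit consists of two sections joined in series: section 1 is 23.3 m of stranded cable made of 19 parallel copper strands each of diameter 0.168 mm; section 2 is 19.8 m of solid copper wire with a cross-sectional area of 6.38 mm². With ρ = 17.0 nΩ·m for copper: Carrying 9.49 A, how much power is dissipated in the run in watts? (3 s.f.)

ρ = 17.0 nΩ·m = 1.70×10^-8 Ω·m
Section 1: A_strand = π(8.4000e-05)² = 2.217e-08 m²; R₁ = ρL/(N·A_s) = (1.70×10^-8)(23.3)/(19×2.217e-08) = 0.9405 Ω
Section 2: A = 6.38 mm² = 6.380e-06 m²
R₂ = (1.70×10^-8)(19.8)/(6.380e-06) = 0.05276 Ω
R = R₁ + R₂ = 0.9932 Ω
P = I²R = (9.49)² × 0.9932 = 89.4 W

89.4 W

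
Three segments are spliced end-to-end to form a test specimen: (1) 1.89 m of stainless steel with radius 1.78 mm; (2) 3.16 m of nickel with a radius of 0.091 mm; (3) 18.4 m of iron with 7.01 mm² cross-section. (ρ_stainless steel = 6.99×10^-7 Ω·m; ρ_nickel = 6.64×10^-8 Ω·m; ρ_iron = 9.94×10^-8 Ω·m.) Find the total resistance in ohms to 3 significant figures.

Seg 1: A = πr² = π(1.7800e-03 m)² = 9.954e-06 m²
R_1 = (6.99×10^-7)(1.89)/(9.954e-06) = 0.1327 Ω
Seg 2: A = πr² = π(9.1000e-05 m)² = 2.602e-08 m²
R_2 = (6.64×10^-8)(3.16)/(2.602e-08) = 8.065 Ω
Seg 3: A = 7.01 mm² = 7.010e-06 m²
R_3 = (9.94×10^-8)(18.4)/(7.010e-06) = 0.2609 Ω
R_total = R_1 + R_2 + R_3 = 8.46 Ω

8.46 Ω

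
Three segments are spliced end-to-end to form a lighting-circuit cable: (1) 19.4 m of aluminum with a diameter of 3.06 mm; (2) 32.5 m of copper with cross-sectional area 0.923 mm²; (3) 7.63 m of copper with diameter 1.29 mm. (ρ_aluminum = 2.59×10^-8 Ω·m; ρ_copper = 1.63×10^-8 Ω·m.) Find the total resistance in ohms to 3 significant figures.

0.737 Ω

Seg 1: A = π(d/2)² = π(1.5300e-03 m)² = 7.354e-06 m²
R_1 = (2.59×10^-8)(19.4)/(7.354e-06) = 0.06832 Ω
Seg 2: A = 0.923 mm² = 9.230e-07 m²
R_2 = (1.63×10^-8)(32.5)/(9.230e-07) = 0.5739 Ω
Seg 3: A = π(d/2)² = π(6.4500e-04 m)² = 1.307e-06 m²
R_3 = (1.63×10^-8)(7.63)/(1.307e-06) = 0.09516 Ω
R_total = R_1 + R_2 + R_3 = 0.737 Ω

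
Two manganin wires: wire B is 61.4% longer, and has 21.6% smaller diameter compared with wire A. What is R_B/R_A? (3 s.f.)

2.63

R ∝ L/d², so R_B/R_A = (1 + 61.4/100) × (1 − 21.6/100)⁻²
= 1.614 × 1.627 = 2.63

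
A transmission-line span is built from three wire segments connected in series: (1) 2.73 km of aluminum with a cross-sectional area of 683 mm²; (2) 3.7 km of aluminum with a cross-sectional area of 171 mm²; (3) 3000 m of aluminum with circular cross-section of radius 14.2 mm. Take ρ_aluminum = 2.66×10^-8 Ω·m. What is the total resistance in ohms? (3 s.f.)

Seg 1: A = 683 mm² = 6.830e-04 m²
R_1 = (2.66×10^-8)(2730)/(6.830e-04) = 0.1063 Ω
Seg 2: A = 171 mm² = 1.710e-04 m²
R_2 = (2.66×10^-8)(3700)/(1.710e-04) = 0.5756 Ω
Seg 3: A = πr² = π(1.4200e-02 m)² = 6.335e-04 m²
R_3 = (2.66×10^-8)(3000)/(6.335e-04) = 0.126 Ω
R_total = R_1 + R_2 + R_3 = 0.808 Ω

0.808 Ω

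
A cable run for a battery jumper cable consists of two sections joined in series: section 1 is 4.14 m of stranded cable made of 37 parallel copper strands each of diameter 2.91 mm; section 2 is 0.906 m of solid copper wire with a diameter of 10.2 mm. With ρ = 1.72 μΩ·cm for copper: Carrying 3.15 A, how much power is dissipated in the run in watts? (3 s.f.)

0.00476 W

ρ = 1.72 μΩ·cm = 1.72×10^-8 Ω·m
Section 1: A_strand = π(1.4550e-03)² = 6.651e-06 m²; R₁ = ρL/(N·A_s) = (1.72×10^-8)(4.14)/(37×6.651e-06) = 2.894×10^-4 Ω
Section 2: A = π(d/2)² = π(5.1000e-03 m)² = 8.171e-05 m²
R₂ = (1.72×10^-8)(0.906)/(8.171e-05) = 1.907×10^-4 Ω
R = R₁ + R₂ = 4.801×10^-4 Ω
P = I²R = (3.15)² × 4.801×10^-4 = 0.00476 W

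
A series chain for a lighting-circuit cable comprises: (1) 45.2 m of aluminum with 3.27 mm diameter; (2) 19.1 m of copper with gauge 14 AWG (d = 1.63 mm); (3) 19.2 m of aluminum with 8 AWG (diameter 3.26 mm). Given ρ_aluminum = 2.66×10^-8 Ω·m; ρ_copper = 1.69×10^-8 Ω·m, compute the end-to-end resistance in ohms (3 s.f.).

0.359 Ω

Seg 1: A = π(d/2)² = π(1.6350e-03 m)² = 8.398e-06 m²
R_1 = (2.66×10^-8)(45.2)/(8.398e-06) = 0.1432 Ω
Seg 2: A = π(1.63/2 mm)² = π(8.1500e-04 m)² = 2.087e-06 m²
R_2 = (1.69×10^-8)(19.1)/(2.087e-06) = 0.1547 Ω
Seg 3: A = π(3.26/2 mm)² = π(1.6300e-03 m)² = 8.347e-06 m²
R_3 = (2.66×10^-8)(19.2)/(8.347e-06) = 0.06119 Ω
R_total = R_1 + R_2 + R_3 = 0.359 Ω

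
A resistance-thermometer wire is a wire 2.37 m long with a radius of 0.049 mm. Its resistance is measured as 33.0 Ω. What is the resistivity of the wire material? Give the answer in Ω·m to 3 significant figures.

1.05×10^-7 Ω·m

A = πr² = π(4.9000e-05 m)² = 7.543e-09 m²
ρ = RA/L = (33)(7.543e-09)/(2.37) = 1.05×10^-7 Ω·m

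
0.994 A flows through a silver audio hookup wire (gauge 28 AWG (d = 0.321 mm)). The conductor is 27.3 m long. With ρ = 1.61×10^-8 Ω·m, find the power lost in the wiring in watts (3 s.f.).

5.37 W

A = π(0.321/2 mm)² = π(1.6050e-04 m)² = 8.093e-08 m²
R = ρL/A = (1.61×10^-8)(27.3)/(8.093e-08) = 5.431 Ω
P = I²R = (0.994)² × 5.431 = 5.37 W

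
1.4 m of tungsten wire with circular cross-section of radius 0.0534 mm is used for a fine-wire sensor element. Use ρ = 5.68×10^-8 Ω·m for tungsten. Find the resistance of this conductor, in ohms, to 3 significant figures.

8.88 Ω

A = πr² = π(5.3400e-05 m)² = 8.958e-09 m²
R = ρL/A = (5.68×10^-8)(1.4 m)/(8.958e-09 m²) = 8.88 Ω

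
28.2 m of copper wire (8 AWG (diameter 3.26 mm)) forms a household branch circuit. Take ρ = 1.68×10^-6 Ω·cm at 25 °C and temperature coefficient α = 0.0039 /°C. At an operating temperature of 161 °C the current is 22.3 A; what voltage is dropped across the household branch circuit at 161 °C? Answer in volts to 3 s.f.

ρ = 1.68×10^-6 Ω·cm = 1.68×10^-8 Ω·m
A = π(3.26/2 mm)² = π(1.6300e-03 m)² = 8.347e-06 m²
R₍25₎ = ρL/A = (1.68×10^-8)(28.2)/(8.347e-06) = 0.05676 Ω
R₍161₎ = R₍25₎(1 + αΔT) = 0.05676 × (1 + 0.0039×136) = 0.08686 Ω
V = IR = 22.3 × 0.08686 = 1.94 V

1.94 V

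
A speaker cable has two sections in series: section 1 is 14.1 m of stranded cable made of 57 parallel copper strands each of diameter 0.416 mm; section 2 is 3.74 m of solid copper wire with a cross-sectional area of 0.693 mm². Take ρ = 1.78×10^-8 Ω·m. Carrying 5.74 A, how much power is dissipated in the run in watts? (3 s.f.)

4.23 W

Section 1: A_strand = π(2.0800e-04)² = 1.359e-07 m²; R₁ = ρL/(N·A_s) = (1.78×10^-8)(14.1)/(57×1.359e-07) = 0.0324 Ω
Section 2: A = 0.693 mm² = 6.930e-07 m²
R₂ = (1.78×10^-8)(3.74)/(6.930e-07) = 0.09606 Ω
R = R₁ + R₂ = 0.1285 Ω
P = I²R = (5.74)² × 0.1285 = 4.23 W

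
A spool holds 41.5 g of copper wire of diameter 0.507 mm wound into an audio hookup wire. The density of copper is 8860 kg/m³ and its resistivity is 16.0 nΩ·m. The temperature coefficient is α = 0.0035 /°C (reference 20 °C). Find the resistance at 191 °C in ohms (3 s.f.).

2.94 Ω

ρ = 16.0 nΩ·m = 1.60×10^-8 Ω·m
A = π(d/2)² = π(2.5350e-04 m)² = 2.0189e-07 m²
L = m/(density·A) = 0.0415/(8860×2.0189e-07) = 23.2 m
R = ρL/A = (1.60×10^-8)(23.2)/(2.0189e-07) = 1.839 Ω
R(191 °C) = 1.839 × (1 + 0.0035×171) = 2.94 Ω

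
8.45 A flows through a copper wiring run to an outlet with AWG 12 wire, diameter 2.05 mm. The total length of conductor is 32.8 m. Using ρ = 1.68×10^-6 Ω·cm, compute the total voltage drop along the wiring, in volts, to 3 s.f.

ρ = 1.68×10^-6 Ω·cm = 1.68×10^-8 Ω·m
A = π(2.05/2 mm)² = π(1.0250e-03 m)² = 3.301e-06 m²
R = ρL/A = (1.68×10^-8)(32.8)/(3.301e-06) = 0.1669 Ω
V = IR = 8.45 × 0.1669 = 1.41 V

1.41 V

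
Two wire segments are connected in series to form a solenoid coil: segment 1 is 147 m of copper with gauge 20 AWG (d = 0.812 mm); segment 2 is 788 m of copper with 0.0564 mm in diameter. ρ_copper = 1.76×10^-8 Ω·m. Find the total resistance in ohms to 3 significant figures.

5560 Ω

Segment 1: A = π(0.812/2 mm)² = π(4.0600e-04 m)² = 5.178e-07 m²
R₁ = ρL/A = (1.76×10^-8)(147)/(5.178e-07) = 4.996 Ω
Segment 2: A = π(d/2)² = π(2.8200e-05 m)² = 2.498e-09 m²
R₂ = (1.76×10^-8)(788)/(2.498e-09) = 5551 Ω
R = R₁ + R₂ = 5560 Ω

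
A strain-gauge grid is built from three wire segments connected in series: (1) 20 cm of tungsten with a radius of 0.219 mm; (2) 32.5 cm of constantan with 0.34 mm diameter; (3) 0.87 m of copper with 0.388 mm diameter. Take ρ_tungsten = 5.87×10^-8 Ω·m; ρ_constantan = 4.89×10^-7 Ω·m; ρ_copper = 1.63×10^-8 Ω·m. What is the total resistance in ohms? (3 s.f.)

1.95 Ω

Seg 1: A = πr² = π(2.1900e-04 m)² = 1.507e-07 m²
R_1 = (5.87×10^-8)(0.2)/(1.507e-07) = 0.07792 Ω
Seg 2: A = π(d/2)² = π(1.7000e-04 m)² = 9.079e-08 m²
R_2 = (4.89×10^-7)(0.325)/(9.079e-08) = 1.75 Ω
Seg 3: A = π(d/2)² = π(1.9400e-04 m)² = 1.182e-07 m²
R_3 = (1.63×10^-8)(0.87)/(1.182e-07) = 0.1199 Ω
R_total = R_1 + R_2 + R_3 = 1.95 Ω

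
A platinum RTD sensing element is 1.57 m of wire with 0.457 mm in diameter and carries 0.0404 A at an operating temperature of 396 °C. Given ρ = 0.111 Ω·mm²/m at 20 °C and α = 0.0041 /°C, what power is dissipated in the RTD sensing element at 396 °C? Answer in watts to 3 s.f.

ρ = 0.111 Ω·mm²/m = 1.11×10^-7 Ω·m
A = π(d/2)² = π(2.2850e-04 m)² = 1.640e-07 m²
R₍20₎ = ρL/A = (1.11×10^-7)(1.57)/(1.640e-07) = 1.062 Ω
R₍396₎ = R₍20₎(1 + αΔT) = 1.062 × (1 + 0.0041×376) = 2.7 Ω
P = I²R = (0.0404)² × 2.7 = 0.00441 W

0.00441 W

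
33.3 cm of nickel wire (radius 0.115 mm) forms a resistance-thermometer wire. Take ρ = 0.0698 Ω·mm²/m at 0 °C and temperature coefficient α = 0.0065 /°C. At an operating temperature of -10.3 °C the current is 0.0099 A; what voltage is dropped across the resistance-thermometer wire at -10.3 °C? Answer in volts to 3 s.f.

0.00517 V

ρ = 0.0698 Ω·mm²/m = 6.98×10^-8 Ω·m
A = πr² = π(1.1500e-04 m)² = 4.155e-08 m²
R₍0₎ = ρL/A = (6.98×10^-8)(0.333)/(4.155e-08) = 0.5594 Ω
R₍-10.3₎ = R₍0₎(1 + αΔT) = 0.5594 × (1 + 0.0065×-10.3) = 0.522 Ω
V = IR = 0.0099 × 0.522 = 0.00517 V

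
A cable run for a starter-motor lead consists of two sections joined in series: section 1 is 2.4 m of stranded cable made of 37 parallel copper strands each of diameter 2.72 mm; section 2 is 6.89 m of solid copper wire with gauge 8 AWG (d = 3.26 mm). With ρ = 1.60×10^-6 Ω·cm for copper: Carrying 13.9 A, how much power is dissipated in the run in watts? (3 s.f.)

2.59 W

ρ = 1.60×10^-6 Ω·cm = 1.60×10^-8 Ω·m
Section 1: A_strand = π(1.3600e-03)² = 5.811e-06 m²; R₁ = ρL/(N·A_s) = (1.60×10^-8)(2.4)/(37×5.811e-06) = 1.786×10^-4 Ω
Section 2: A = π(3.26/2 mm)² = π(1.6300e-03 m)² = 8.347e-06 m²
R₂ = (1.60×10^-8)(6.89)/(8.347e-06) = 0.01321 Ω
R = R₁ + R₂ = 0.01339 Ω
P = I²R = (13.9)² × 0.01339 = 2.59 W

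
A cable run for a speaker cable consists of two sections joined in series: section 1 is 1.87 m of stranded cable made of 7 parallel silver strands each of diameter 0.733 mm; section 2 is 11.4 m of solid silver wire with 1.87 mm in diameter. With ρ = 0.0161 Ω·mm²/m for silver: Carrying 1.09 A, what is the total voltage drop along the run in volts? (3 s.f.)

0.0840 V

ρ = 0.0161 Ω·mm²/m = 1.61×10^-8 Ω·m
Section 1: A_strand = π(3.6650e-04)² = 4.220e-07 m²; R₁ = ρL/(N·A_s) = (1.61×10^-8)(1.87)/(7×4.220e-07) = 0.01019 Ω
Section 2: A = π(d/2)² = π(9.3500e-04 m)² = 2.746e-06 m²
R₂ = (1.61×10^-8)(11.4)/(2.746e-06) = 0.06683 Ω
R = R₁ + R₂ = 0.07702 Ω
V = IR = 1.09 × 0.07702 = 0.0840 V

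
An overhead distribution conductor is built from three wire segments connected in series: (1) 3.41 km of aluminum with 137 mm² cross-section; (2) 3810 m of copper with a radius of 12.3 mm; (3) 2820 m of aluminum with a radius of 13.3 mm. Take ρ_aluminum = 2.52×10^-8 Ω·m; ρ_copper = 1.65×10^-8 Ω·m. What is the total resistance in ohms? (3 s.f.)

0.887 Ω

Seg 1: A = 137 mm² = 1.370e-04 m²
R_1 = (2.52×10^-8)(3410)/(1.370e-04) = 0.6272 Ω
Seg 2: A = πr² = π(1.2300e-02 m)² = 4.753e-04 m²
R_2 = (1.65×10^-8)(3810)/(4.753e-04) = 0.1323 Ω
Seg 3: A = πr² = π(1.3300e-02 m)² = 5.557e-04 m²
R_3 = (2.52×10^-8)(2820)/(5.557e-04) = 0.1279 Ω
R_total = R_1 + R_2 + R_3 = 0.887 Ω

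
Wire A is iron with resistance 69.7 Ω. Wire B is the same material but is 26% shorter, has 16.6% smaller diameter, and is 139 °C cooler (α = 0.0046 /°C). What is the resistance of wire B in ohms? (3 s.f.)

26.7 Ω

R ∝ ρL/d² with ρ ∝ (1+αΔT), so R_B/R_A = (1 − 26/100) × (1 − 16.6/100)⁻² × (1 − 0.0046×139)
= 0.74 × 1.438 × 0.3606 = 0.3836
R_B = 0.3836 × 69.7 = 26.7 Ω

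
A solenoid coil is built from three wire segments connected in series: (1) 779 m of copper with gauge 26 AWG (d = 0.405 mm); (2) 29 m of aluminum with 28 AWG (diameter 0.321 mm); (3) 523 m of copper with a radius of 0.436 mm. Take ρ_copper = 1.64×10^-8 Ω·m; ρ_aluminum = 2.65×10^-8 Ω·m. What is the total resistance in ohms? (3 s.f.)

123 Ω

Seg 1: A = π(0.405/2 mm)² = π(2.0250e-04 m)² = 1.288e-07 m²
R_1 = (1.64×10^-8)(779)/(1.288e-07) = 99.17 Ω
Seg 2: A = π(0.321/2 mm)² = π(1.6050e-04 m)² = 8.093e-08 m²
R_2 = (2.65×10^-8)(29)/(8.093e-08) = 9.496 Ω
Seg 3: A = πr² = π(4.3600e-04 m)² = 5.972e-07 m²
R_3 = (1.64×10^-8)(523)/(5.972e-07) = 14.36 Ω
R_total = R_1 + R_2 + R_3 = 123 Ω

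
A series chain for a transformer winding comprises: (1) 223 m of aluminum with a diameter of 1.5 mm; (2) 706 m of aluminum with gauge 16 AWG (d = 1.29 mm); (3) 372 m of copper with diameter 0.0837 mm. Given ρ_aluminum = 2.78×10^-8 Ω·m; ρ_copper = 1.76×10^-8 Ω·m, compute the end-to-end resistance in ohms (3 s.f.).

Seg 1: A = π(d/2)² = π(7.5000e-04 m)² = 1.767e-06 m²
R_1 = (2.78×10^-8)(223)/(1.767e-06) = 3.508 Ω
Seg 2: A = π(1.29/2 mm)² = π(6.4500e-04 m)² = 1.307e-06 m²
R_2 = (2.78×10^-8)(706)/(1.307e-06) = 15.02 Ω
Seg 3: A = π(d/2)² = π(4.1850e-05 m)² = 5.502e-09 m²
R_3 = (1.76×10^-8)(372)/(5.502e-09) = 1190 Ω
R_total = R_1 + R_2 + R_3 = 1210 Ω

1210 Ω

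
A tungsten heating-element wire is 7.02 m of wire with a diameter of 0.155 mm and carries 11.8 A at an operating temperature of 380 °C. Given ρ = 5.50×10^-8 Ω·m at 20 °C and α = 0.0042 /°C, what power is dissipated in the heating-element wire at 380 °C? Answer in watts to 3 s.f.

7160 W

A = π(d/2)² = π(7.7500e-05 m)² = 1.887e-08 m²
R₍20₎ = ρL/A = (5.50×10^-8)(7.02)/(1.887e-08) = 20.46 Ω
R₍380₎ = R₍20₎(1 + αΔT) = 20.46 × (1 + 0.0042×360) = 51.4 Ω
P = I²R = (11.8)² × 51.4 = 7160 W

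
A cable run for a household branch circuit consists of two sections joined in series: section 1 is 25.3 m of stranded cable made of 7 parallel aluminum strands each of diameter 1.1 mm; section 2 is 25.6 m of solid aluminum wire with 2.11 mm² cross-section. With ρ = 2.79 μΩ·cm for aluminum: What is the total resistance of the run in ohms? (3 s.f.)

ρ = 2.79 μΩ·cm = 2.79×10^-8 Ω·m
Section 1: A_strand = π(5.5000e-04)² = 9.503e-07 m²; R₁ = ρL/(N·A_s) = (2.79×10^-8)(25.3)/(7×9.503e-07) = 0.1061 Ω
Section 2: A = 2.11 mm² = 2.110e-06 m²
R₂ = (2.79×10^-8)(25.6)/(2.110e-06) = 0.3385 Ω
R = R₁ + R₂ = 0.445 Ω

0.445 Ω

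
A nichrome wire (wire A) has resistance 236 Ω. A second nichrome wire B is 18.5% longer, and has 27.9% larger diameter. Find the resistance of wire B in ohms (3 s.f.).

R ∝ L/d², so R_B/R_A = (1 + 18.5/100) × (1 + 27.9/100)⁻²
= 1.185 × 0.6113 = 0.7244
R_B = 0.7244 × 236 = 171 Ω

171 Ω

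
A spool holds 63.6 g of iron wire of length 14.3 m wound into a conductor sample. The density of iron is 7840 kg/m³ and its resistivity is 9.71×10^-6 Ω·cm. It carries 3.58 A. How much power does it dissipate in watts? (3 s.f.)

ρ = 9.71×10^-6 Ω·cm = 9.71×10^-8 Ω·m
A = m/(density·L) = 0.0636/(7840×14.3) = 5.6729e-07 m²
R = ρL/A = (9.71×10^-8)(14.3)/(5.6729e-07) = 2.448 Ω
P = I²R = (3.58)² × 2.448 = 31.4 W

31.4 W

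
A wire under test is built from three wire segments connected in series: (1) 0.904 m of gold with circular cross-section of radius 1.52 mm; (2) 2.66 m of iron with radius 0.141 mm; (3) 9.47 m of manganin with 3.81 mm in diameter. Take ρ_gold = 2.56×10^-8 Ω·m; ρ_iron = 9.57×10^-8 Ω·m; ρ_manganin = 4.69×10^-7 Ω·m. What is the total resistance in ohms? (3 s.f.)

Seg 1: A = πr² = π(1.5200e-03 m)² = 7.258e-06 m²
R_1 = (2.56×10^-8)(0.904)/(7.258e-06) = 0.003188 Ω
Seg 2: A = πr² = π(1.4100e-04 m)² = 6.246e-08 m²
R_2 = (9.57×10^-8)(2.66)/(6.246e-08) = 4.076 Ω
Seg 3: A = π(d/2)² = π(1.9050e-03 m)² = 1.140e-05 m²
R_3 = (4.69×10^-7)(9.47)/(1.140e-05) = 0.3896 Ω
R_total = R_1 + R_2 + R_3 = 4.47 Ω

4.47 Ω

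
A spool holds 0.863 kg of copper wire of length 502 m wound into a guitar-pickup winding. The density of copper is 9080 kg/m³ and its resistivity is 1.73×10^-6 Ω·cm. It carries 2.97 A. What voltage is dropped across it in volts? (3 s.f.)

136 V

ρ = 1.73×10^-6 Ω·cm = 1.73×10^-8 Ω·m
A = m/(density·L) = 0.863/(9080×502) = 1.8933e-07 m²
R = ρL/A = (1.73×10^-8)(502)/(1.8933e-07) = 45.87 Ω
V = IR = 2.97 × 45.87 = 136 V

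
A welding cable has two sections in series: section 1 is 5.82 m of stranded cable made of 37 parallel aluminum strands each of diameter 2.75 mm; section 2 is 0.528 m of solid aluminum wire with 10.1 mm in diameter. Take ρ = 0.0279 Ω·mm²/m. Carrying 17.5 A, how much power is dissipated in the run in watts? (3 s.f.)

0.283 W

ρ = 0.0279 Ω·mm²/m = 2.79×10^-8 Ω·m
Section 1: A_strand = π(1.3750e-03)² = 5.940e-06 m²; R₁ = ρL/(N·A_s) = (2.79×10^-8)(5.82)/(37×5.940e-06) = 7.389×10^-4 Ω
Section 2: A = π(d/2)² = π(5.0500e-03 m)² = 8.012e-05 m²
R₂ = (2.79×10^-8)(0.528)/(8.012e-05) = 1.839×10^-4 Ω
R = R₁ + R₂ = 9.227×10^-4 Ω
P = I²R = (17.5)² × 9.227×10^-4 = 0.283 W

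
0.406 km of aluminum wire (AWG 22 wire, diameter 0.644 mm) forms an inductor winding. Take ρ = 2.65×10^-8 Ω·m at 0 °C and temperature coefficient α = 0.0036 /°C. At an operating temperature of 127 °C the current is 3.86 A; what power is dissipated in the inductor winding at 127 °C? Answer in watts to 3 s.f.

A = π(0.644/2 mm)² = π(3.2200e-04 m)² = 3.257e-07 m²
R₍0₎ = ρL/A = (2.65×10^-8)(406)/(3.257e-07) = 33.03 Ω
R₍127₎ = R₍0₎(1 + αΔT) = 33.03 × (1 + 0.0036×127) = 48.13 Ω
P = I²R = (3.86)² × 48.13 = 717 W

717 W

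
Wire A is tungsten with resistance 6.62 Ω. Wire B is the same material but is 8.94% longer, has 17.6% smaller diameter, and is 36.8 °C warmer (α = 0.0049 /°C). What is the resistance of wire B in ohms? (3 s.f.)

R ∝ ρL/d² with ρ ∝ (1+αΔT), so R_B/R_A = (1 + 8.94/100) × (1 − 17.6/100)⁻² × (1 + 0.0049×36.8)
= 1.089 × 1.473 × 1.18 = 1.894
R_B = 1.894 × 6.62 = 12.5 Ω

12.5 Ω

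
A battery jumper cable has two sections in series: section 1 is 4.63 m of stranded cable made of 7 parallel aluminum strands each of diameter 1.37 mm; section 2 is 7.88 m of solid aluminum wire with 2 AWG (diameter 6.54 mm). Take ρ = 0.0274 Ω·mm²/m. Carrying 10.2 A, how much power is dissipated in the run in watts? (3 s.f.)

1.95 W

ρ = 0.0274 Ω·mm²/m = 2.74×10^-8 Ω·m
Section 1: A_strand = π(6.8500e-04)² = 1.474e-06 m²; R₁ = ρL/(N·A_s) = (2.74×10^-8)(4.63)/(7×1.474e-06) = 0.01229 Ω
Section 2: A = π(6.54/2 mm)² = π(3.2700e-03 m)² = 3.359e-05 m²
R₂ = (2.74×10^-8)(7.88)/(3.359e-05) = 0.006427 Ω
R = R₁ + R₂ = 0.01872 Ω
P = I²R = (10.2)² × 0.01872 = 1.95 W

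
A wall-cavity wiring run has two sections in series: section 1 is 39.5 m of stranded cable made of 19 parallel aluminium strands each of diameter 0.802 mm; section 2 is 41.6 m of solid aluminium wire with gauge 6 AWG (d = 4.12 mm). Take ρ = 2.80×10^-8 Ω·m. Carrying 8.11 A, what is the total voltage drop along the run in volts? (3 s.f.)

Section 1: A_strand = π(4.0100e-04)² = 5.052e-07 m²; R₁ = ρL/(N·A_s) = (2.80×10^-8)(39.5)/(19×5.052e-07) = 0.1152 Ω
Section 2: A = π(4.12/2 mm)² = π(2.0600e-03 m)² = 1.333e-05 m²
R₂ = (2.80×10^-8)(41.6)/(1.333e-05) = 0.08737 Ω
R = R₁ + R₂ = 0.2026 Ω
V = IR = 8.11 × 0.2026 = 1.64 V

1.64 V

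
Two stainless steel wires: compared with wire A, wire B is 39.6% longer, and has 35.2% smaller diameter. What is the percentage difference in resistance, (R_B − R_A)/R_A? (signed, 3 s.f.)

R ∝ L/d², so R_B/R_A = (1 + 39.6/100) × (1 − 35.2/100)⁻²
= 1.396 × 2.381 = 3.325
(R_B − R_A)/R_A = 3.325 − 1 = 232%

232%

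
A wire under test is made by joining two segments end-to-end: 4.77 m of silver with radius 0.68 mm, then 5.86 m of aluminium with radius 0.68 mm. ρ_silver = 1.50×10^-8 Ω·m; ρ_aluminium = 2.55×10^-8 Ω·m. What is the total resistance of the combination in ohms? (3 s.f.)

0.152 Ω

Segment 1: A = πr² = π(6.8000e-04 m)² = 1.453e-06 m²
R₁ = ρL/A = (1.50×10^-8)(4.77)/(1.453e-06) = 0.04925 Ω
R₂ = (2.55×10^-8)(5.86)/(1.453e-06) = 0.1029 Ω
R = R₁ + R₂ = 0.152 Ω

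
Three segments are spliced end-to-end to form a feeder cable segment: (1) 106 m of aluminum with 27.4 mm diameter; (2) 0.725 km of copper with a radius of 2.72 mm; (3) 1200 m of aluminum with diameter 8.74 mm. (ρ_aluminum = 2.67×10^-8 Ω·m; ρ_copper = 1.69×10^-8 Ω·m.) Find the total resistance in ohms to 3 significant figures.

Seg 1: A = π(d/2)² = π(1.3700e-02 m)² = 5.896e-04 m²
R_1 = (2.67×10^-8)(106)/(5.896e-04) = 0.0048 Ω
Seg 2: A = πr² = π(2.7200e-03 m)² = 2.324e-05 m²
R_2 = (1.69×10^-8)(725)/(2.324e-05) = 0.5272 Ω
Seg 3: A = π(d/2)² = π(4.3700e-03 m)² = 5.999e-05 m²
R_3 = (2.67×10^-8)(1200)/(5.999e-05) = 0.534 Ω
R_total = R_1 + R_2 + R_3 = 1.07 Ω

1.07 Ω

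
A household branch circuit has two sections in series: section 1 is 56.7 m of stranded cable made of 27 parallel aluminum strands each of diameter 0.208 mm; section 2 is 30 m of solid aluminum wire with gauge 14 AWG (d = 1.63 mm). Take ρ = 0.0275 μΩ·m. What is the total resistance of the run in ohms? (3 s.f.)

2.09 Ω

ρ = 0.0275 μΩ·m = 2.75×10^-8 Ω·m
Section 1: A_strand = π(1.0400e-04)² = 3.398e-08 m²; R₁ = ρL/(N·A_s) = (2.75×10^-8)(56.7)/(27×3.398e-08) = 1.7 Ω
Section 2: A = π(1.63/2 mm)² = π(8.1500e-04 m)² = 2.087e-06 m²
R₂ = (2.75×10^-8)(30)/(2.087e-06) = 0.3954 Ω
R = R₁ + R₂ = 2.09 Ω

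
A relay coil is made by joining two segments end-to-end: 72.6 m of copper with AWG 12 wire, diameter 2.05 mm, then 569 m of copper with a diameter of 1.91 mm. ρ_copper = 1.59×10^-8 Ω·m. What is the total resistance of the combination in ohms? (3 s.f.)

Segment 1: A = π(2.05/2 mm)² = π(1.0250e-03 m)² = 3.301e-06 m²
R₁ = ρL/A = (1.59×10^-8)(72.6)/(3.301e-06) = 0.3497 Ω
Segment 2: A = π(d/2)² = π(9.5500e-04 m)² = 2.865e-06 m²
R₂ = (1.59×10^-8)(569)/(2.865e-06) = 3.158 Ω
R = R₁ + R₂ = 3.51 Ω

3.51 Ω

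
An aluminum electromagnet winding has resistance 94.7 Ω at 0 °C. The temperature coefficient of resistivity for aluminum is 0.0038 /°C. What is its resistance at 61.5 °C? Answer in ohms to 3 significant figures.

117 Ω

ΔT = 61.5 − 0 = 61.5 °C
R = R₀(1 + αΔT) = 94.7 × (1 + 0.0038×61.5) = 94.7 × 1.234 = 117 Ω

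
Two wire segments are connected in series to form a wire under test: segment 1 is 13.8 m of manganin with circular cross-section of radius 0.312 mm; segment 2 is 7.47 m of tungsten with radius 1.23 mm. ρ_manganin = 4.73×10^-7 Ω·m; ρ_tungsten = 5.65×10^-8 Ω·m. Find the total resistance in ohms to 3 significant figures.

Segment 1: A = πr² = π(3.1200e-04 m)² = 3.058e-07 m²
R₁ = ρL/A = (4.73×10^-7)(13.8)/(3.058e-07) = 21.34 Ω
Segment 2: A = πr² = π(1.2300e-03 m)² = 4.753e-06 m²
R₂ = (5.65×10^-8)(7.47)/(4.753e-06) = 0.0888 Ω
R = R₁ + R₂ = 21.4 Ω

21.4 Ω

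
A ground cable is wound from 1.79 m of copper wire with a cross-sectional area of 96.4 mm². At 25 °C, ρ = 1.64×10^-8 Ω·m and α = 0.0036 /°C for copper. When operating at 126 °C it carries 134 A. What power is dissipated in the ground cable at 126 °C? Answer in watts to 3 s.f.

A = 96.4 mm² = 9.640e-05 m²
R₍25₎ = ρL/A = (1.64×10^-8)(1.79)/(9.640e-05) = 3.045×10^-4 Ω
R₍126₎ = R₍25₎(1 + αΔT) = 3.045×10^-4 × (1 + 0.0036×101) = 4.152×10^-4 Ω
P = I²R = (134)² × 4.152×10^-4 = 7.46 W

7.46 W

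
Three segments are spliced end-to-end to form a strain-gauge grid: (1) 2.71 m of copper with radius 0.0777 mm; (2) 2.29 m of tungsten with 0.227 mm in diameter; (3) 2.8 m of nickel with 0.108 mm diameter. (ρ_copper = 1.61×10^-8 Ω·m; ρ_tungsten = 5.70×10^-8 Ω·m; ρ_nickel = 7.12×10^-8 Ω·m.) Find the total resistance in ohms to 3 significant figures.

27.3 Ω

Seg 1: A = πr² = π(7.7700e-05 m)² = 1.897e-08 m²
R_1 = (1.61×10^-8)(2.71)/(1.897e-08) = 2.3 Ω
Seg 2: A = π(d/2)² = π(1.1350e-04 m)² = 4.047e-08 m²
R_2 = (5.70×10^-8)(2.29)/(4.047e-08) = 3.225 Ω
Seg 3: A = π(d/2)² = π(5.4000e-05 m)² = 9.161e-09 m²
R_3 = (7.12×10^-8)(2.8)/(9.161e-09) = 21.76 Ω
R_total = R_1 + R_2 + R_3 = 27.3 Ω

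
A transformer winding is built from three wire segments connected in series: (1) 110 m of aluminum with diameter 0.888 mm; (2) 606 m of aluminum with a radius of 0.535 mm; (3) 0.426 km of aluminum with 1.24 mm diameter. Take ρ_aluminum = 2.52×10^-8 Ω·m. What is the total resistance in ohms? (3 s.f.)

30.3 Ω

Seg 1: A = π(d/2)² = π(4.4400e-04 m)² = 6.193e-07 m²
R_1 = (2.52×10^-8)(110)/(6.193e-07) = 4.476 Ω
Seg 2: A = πr² = π(5.3500e-04 m)² = 8.992e-07 m²
R_2 = (2.52×10^-8)(606)/(8.992e-07) = 16.98 Ω
Seg 3: A = π(d/2)² = π(6.2000e-04 m)² = 1.208e-06 m²
R_3 = (2.52×10^-8)(426)/(1.208e-06) = 8.889 Ω
R_total = R_1 + R_2 + R_3 = 30.3 Ω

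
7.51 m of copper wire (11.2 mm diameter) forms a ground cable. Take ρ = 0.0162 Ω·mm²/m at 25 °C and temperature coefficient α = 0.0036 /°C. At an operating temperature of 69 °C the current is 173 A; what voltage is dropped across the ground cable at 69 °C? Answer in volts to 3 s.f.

0.247 V

ρ = 0.0162 Ω·mm²/m = 1.62×10^-8 Ω·m
A = π(d/2)² = π(5.6000e-03 m)² = 9.852e-05 m²
R₍25₎ = ρL/A = (1.62×10^-8)(7.51)/(9.852e-05) = 0.001235 Ω
R₍69₎ = R₍25₎(1 + αΔT) = 0.001235 × (1 + 0.0036×44) = 0.00143 Ω
V = IR = 173 × 0.00143 = 0.247 V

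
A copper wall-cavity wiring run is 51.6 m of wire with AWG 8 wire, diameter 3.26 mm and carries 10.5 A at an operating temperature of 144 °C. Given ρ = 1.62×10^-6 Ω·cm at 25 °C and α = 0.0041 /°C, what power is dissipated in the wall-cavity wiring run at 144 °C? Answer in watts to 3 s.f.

16.4 W

ρ = 1.62×10^-6 Ω·cm = 1.62×10^-8 Ω·m
A = π(3.26/2 mm)² = π(1.6300e-03 m)² = 8.347e-06 m²
R₍25₎ = ρL/A = (1.62×10^-8)(51.6)/(8.347e-06) = 0.1001 Ω
R₍144₎ = R₍25₎(1 + αΔT) = 0.1001 × (1 + 0.0041×119) = 0.149 Ω
P = I²R = (10.5)² × 0.149 = 16.4 W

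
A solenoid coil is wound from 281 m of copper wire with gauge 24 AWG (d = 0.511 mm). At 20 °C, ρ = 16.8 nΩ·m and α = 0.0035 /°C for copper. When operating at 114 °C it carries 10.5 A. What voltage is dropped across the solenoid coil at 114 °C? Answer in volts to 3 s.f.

321 V

ρ = 16.8 nΩ·m = 1.68×10^-8 Ω·m
A = π(0.511/2 mm)² = π(2.5550e-04 m)² = 2.051e-07 m²
R₍20₎ = ρL/A = (1.68×10^-8)(281)/(2.051e-07) = 23.02 Ω
R₍114₎ = R₍20₎(1 + αΔT) = 23.02 × (1 + 0.0035×94) = 30.59 Ω
V = IR = 10.5 × 30.59 = 321 V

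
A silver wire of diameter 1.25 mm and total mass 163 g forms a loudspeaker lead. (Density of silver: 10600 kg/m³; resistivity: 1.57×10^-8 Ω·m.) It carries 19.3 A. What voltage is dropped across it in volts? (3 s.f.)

A = π(d/2)² = π(6.2500e-04 m)² = 1.2272e-06 m²
L = m/(density·A) = 0.163/(10600×1.2272e-06) = 12.53 m
R = ρL/A = (1.57×10^-8)(12.53)/(1.2272e-06) = 0.1603 Ω
V = IR = 19.3 × 0.1603 = 3.09 V

3.09 V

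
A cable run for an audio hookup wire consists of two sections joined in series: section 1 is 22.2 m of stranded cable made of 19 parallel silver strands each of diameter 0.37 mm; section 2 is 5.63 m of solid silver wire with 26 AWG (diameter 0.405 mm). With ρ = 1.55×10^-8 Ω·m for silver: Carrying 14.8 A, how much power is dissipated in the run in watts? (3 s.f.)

Section 1: A_strand = π(1.8500e-04)² = 1.075e-07 m²; R₁ = ρL/(N·A_s) = (1.55×10^-8)(22.2)/(19×1.075e-07) = 0.1684 Ω
Section 2: A = π(0.405/2 mm)² = π(2.0250e-04 m)² = 1.288e-07 m²
R₂ = (1.55×10^-8)(5.63)/(1.288e-07) = 0.6774 Ω
R = R₁ + R₂ = 0.8458 Ω
P = I²R = (14.8)² × 0.8458 = 185 W

185 W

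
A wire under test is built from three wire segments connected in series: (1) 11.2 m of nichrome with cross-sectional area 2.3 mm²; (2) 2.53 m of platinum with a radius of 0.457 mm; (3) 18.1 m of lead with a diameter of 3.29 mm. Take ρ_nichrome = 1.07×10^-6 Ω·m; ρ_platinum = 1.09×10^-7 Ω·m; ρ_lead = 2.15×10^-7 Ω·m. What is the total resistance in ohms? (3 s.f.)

Seg 1: A = 2.3 mm² = 2.300e-06 m²
R_1 = (1.07×10^-6)(11.2)/(2.300e-06) = 5.21 Ω
Seg 2: A = πr² = π(4.5700e-04 m)² = 6.561e-07 m²
R_2 = (1.09×10^-7)(2.53)/(6.561e-07) = 0.4203 Ω
Seg 3: A = π(d/2)² = π(1.6450e-03 m)² = 8.501e-06 m²
R_3 = (2.15×10^-7)(18.1)/(8.501e-06) = 0.4578 Ω
R_total = R_1 + R_2 + R_3 = 6.09 Ω

6.09 Ω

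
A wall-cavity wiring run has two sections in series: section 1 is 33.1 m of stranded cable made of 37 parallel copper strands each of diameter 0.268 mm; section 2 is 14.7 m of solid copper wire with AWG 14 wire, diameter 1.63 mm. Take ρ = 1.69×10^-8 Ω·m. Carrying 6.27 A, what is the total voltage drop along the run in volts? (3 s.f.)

Section 1: A_strand = π(1.3400e-04)² = 5.641e-08 m²; R₁ = ρL/(N·A_s) = (1.69×10^-8)(33.1)/(37×5.641e-08) = 0.268 Ω
Section 2: A = π(1.63/2 mm)² = π(8.1500e-04 m)² = 2.087e-06 m²
R₂ = (1.69×10^-8)(14.7)/(2.087e-06) = 0.1191 Ω
R = R₁ + R₂ = 0.3871 Ω
V = IR = 6.27 × 0.3871 = 2.43 V

2.43 V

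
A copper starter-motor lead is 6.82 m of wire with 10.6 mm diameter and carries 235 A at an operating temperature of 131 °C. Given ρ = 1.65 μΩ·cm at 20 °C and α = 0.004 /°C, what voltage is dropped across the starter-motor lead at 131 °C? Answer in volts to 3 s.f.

0.433 V

ρ = 1.65 μΩ·cm = 1.65×10^-8 Ω·m
A = π(d/2)² = π(5.3000e-03 m)² = 8.825e-05 m²
R₍20₎ = ρL/A = (1.65×10^-8)(6.82)/(8.825e-05) = 0.001275 Ω
R₍131₎ = R₍20₎(1 + αΔT) = 0.001275 × (1 + 0.004×111) = 0.001841 Ω
V = IR = 235 × 0.001841 = 0.433 V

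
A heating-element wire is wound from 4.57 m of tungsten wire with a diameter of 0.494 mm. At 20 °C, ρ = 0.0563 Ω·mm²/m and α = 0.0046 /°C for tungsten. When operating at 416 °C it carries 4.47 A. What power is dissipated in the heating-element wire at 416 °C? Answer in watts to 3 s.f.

ρ = 0.0563 Ω·mm²/m = 5.63×10^-8 Ω·m
A = π(d/2)² = π(2.4700e-04 m)² = 1.917e-07 m²
R₍20₎ = ρL/A = (5.63×10^-8)(4.57)/(1.917e-07) = 1.342 Ω
R₍416₎ = R₍20₎(1 + αΔT) = 1.342 × (1 + 0.0046×396) = 3.788 Ω
P = I²R = (4.47)² × 3.788 = 75.7 W

75.7 W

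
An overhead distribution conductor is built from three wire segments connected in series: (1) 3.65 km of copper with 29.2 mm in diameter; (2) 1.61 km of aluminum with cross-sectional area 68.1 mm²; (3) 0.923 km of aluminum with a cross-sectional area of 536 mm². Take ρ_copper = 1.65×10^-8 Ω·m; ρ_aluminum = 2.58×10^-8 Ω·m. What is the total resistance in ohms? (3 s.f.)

0.744 Ω

Seg 1: A = π(d/2)² = π(1.4600e-02 m)² = 6.697e-04 m²
R_1 = (1.65×10^-8)(3650)/(6.697e-04) = 0.08993 Ω
Seg 2: A = 68.1 mm² = 6.810e-05 m²
R_2 = (2.58×10^-8)(1610)/(6.810e-05) = 0.61 Ω
Seg 3: A = 536 mm² = 5.360e-04 m²
R_3 = (2.58×10^-8)(923)/(5.360e-04) = 0.04443 Ω
R_total = R_1 + R_2 + R_3 = 0.744 Ω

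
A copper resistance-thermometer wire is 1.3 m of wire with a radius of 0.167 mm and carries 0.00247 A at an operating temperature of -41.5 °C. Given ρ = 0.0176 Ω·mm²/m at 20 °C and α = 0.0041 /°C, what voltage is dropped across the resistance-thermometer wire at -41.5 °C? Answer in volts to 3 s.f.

4.82×10^-4 V

ρ = 0.0176 Ω·mm²/m = 1.76×10^-8 Ω·m
A = πr² = π(1.6700e-04 m)² = 8.762e-08 m²
R₍20₎ = ρL/A = (1.76×10^-8)(1.3)/(8.762e-08) = 0.2611 Ω
R₍-41.5₎ = R₍20₎(1 + αΔT) = 0.2611 × (1 + 0.0041×-61.5) = 0.1953 Ω
V = IR = 0.00247 × 0.1953 = 4.82×10^-4 V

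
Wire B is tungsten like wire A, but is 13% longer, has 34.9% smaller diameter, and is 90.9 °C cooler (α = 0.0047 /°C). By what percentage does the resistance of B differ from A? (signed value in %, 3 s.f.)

52.7%

R ∝ ρL/d² with ρ ∝ (1+αΔT), so R_B/R_A = (1 + 13/100) × (1 − 34.9/100)⁻² × (1 − 0.0047×90.9)
= 1.13 × 2.36 × 0.5728 = 1.527
(R_B − R_A)/R_A = 1.527 − 1 = 52.7%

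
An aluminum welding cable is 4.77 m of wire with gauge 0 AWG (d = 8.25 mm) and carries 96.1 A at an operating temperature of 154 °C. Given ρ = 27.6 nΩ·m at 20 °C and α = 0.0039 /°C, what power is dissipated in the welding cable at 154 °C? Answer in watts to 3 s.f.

ρ = 27.6 nΩ·m = 2.76×10^-8 Ω·m
A = π(8.25/2 mm)² = π(4.1250e-03 m)² = 5.346e-05 m²
R₍20₎ = ρL/A = (2.76×10^-8)(4.77)/(5.346e-05) = 0.002463 Ω
R₍154₎ = R₍20₎(1 + αΔT) = 0.002463 × (1 + 0.0039×134) = 0.00375 Ω
P = I²R = (96.1)² × 0.00375 = 34.6 W

34.6 W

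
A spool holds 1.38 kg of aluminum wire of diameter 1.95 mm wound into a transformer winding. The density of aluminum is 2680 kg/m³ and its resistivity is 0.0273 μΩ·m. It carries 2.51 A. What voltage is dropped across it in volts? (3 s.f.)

3.96 V

ρ = 0.0273 μΩ·m = 2.73×10^-8 Ω·m
A = π(d/2)² = π(9.7500e-04 m)² = 2.9865e-06 m²
L = m/(density·A) = 1.38/(2680×2.9865e-06) = 172.4 m
R = ρL/A = (2.73×10^-8)(172.4)/(2.9865e-06) = 1.576 Ω
V = IR = 2.51 × 1.576 = 3.96 V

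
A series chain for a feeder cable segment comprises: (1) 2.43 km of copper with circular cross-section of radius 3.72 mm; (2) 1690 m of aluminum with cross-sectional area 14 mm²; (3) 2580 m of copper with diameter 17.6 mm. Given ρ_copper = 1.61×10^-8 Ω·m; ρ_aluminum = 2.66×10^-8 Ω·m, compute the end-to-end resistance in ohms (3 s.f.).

Seg 1: A = πr² = π(3.7200e-03 m)² = 4.347e-05 m²
R_1 = (1.61×10^-8)(2430)/(4.347e-05) = 0.8999 Ω
Seg 2: A = 14 mm² = 1.400e-05 m²
R_2 = (2.66×10^-8)(1690)/(1.400e-05) = 3.211 Ω
Seg 3: A = π(d/2)² = π(8.8000e-03 m)² = 2.433e-04 m²
R_3 = (1.61×10^-8)(2580)/(2.433e-04) = 0.1707 Ω
R_total = R_1 + R_2 + R_3 = 4.28 Ω

4.28 Ω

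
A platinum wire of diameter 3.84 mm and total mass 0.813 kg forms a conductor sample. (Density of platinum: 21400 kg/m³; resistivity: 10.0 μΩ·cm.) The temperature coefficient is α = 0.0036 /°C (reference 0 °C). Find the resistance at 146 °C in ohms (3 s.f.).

ρ = 10.0 μΩ·cm = 1.00×10^-7 Ω·m
A = π(d/2)² = π(1.9200e-03 m)² = 1.1581e-05 m²
L = m/(density·A) = 0.813/(21400×1.1581e-05) = 3.28 m
R = ρL/A = (1.00×10^-7)(3.28)/(1.1581e-05) = 0.02833 Ω
R(146 °C) = 0.02833 × (1 + 0.0036×146) = 0.0432 Ω

0.0432 Ω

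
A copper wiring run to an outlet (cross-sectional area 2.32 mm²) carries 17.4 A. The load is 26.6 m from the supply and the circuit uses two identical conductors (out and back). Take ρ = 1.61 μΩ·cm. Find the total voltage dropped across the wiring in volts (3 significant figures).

ρ = 1.61 μΩ·cm = 1.61×10^-8 Ω·m
A = 2.32 mm² = 2.320e-06 m²
Total conductor length (both ways) L = 2 × 26.6 = 53.2 m
R = ρL/A = (1.61×10^-8)(53.2)/(2.320e-06) = 0.3692 Ω
V = IR = 17.4 × 0.3692 = 6.42 V

6.42 V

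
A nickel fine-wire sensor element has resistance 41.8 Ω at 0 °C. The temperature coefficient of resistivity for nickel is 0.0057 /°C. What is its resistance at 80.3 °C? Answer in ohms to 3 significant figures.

60.9 Ω

ΔT = 80.3 − 0 = 80.3 °C
R = R₀(1 + αΔT) = 41.8 × (1 + 0.0057×80.3) = 41.8 × 1.458 = 60.9 Ω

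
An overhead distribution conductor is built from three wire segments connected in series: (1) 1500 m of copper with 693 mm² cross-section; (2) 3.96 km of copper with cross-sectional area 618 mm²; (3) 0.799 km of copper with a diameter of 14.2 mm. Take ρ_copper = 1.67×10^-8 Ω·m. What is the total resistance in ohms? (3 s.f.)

Seg 1: A = 693 mm² = 6.930e-04 m²
R_1 = (1.67×10^-8)(1500)/(6.930e-04) = 0.03615 Ω
Seg 2: A = 618 mm² = 6.180e-04 m²
R_2 = (1.67×10^-8)(3960)/(6.180e-04) = 0.107 Ω
Seg 3: A = π(d/2)² = π(7.1000e-03 m)² = 1.584e-04 m²
R_3 = (1.67×10^-8)(799)/(1.584e-04) = 0.08426 Ω
R_total = R_1 + R_2 + R_3 = 0.227 Ω

0.227 Ω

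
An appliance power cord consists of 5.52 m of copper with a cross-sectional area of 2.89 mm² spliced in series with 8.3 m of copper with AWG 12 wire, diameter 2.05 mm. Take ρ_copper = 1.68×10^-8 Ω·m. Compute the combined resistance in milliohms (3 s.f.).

74.3 mΩ

Segment 1: A = 2.89 mm² = 2.890e-06 m²
R₁ = ρL/A = (1.68×10^-8)(5.52)/(2.890e-06) = 0.03209 Ω
Segment 2: A = π(2.05/2 mm)² = π(1.0250e-03 m)² = 3.301e-06 m²
R₂ = (1.68×10^-8)(8.3)/(3.301e-06) = 0.04225 Ω
R = R₁ + R₂ = 74.3 mΩ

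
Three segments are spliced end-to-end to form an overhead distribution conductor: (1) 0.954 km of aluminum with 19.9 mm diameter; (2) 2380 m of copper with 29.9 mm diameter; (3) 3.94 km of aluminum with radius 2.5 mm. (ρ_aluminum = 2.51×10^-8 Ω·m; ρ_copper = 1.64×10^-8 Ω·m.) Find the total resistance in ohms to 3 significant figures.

5.17 Ω

Seg 1: A = π(d/2)² = π(9.9500e-03 m)² = 3.110e-04 m²
R_1 = (2.51×10^-8)(954)/(3.110e-04) = 0.07699 Ω
Seg 2: A = π(d/2)² = π(1.4950e-02 m)² = 7.022e-04 m²
R_2 = (1.64×10^-8)(2380)/(7.022e-04) = 0.05559 Ω
Seg 3: A = πr² = π(2.5000e-03 m)² = 1.963e-05 m²
R_3 = (2.51×10^-8)(3940)/(1.963e-05) = 5.037 Ω
R_total = R_1 + R_2 + R_3 = 5.17 Ω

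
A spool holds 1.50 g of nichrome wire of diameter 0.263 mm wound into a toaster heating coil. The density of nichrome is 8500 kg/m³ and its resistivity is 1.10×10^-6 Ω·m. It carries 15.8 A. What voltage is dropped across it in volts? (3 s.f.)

1040 V

A = π(d/2)² = π(1.3150e-04 m)² = 5.4325e-08 m²
L = m/(density·A) = 0.0015/(8500×5.4325e-08) = 3.248 m
R = ρL/A = (1.10×10^-6)(3.248)/(5.4325e-08) = 65.78 Ω
V = IR = 15.8 × 65.78 = 1040 V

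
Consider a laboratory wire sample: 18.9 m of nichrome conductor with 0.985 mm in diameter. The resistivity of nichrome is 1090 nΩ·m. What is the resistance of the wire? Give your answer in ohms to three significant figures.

27.0 Ω

ρ = 1090 nΩ·m = 1.09×10^-6 Ω·m
A = π(d/2)² = π(4.9250e-04 m)² = 7.620e-07 m²
R = ρL/A = (1.09×10^-6)(18.9 m)/(7.620e-07 m²) = 27.0 Ω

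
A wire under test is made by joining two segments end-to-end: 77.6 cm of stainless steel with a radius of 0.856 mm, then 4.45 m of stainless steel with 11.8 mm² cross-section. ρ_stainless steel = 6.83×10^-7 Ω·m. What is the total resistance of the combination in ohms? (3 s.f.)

0.488 Ω

Segment 1: A = πr² = π(8.5600e-04 m)² = 2.302e-06 m²
R₁ = ρL/A = (6.83×10^-7)(0.776)/(2.302e-06) = 0.2302 Ω
Segment 2: A = 11.8 mm² = 1.180e-05 m²
R₂ = (6.83×10^-7)(4.45)/(1.180e-05) = 0.2576 Ω
R = R₁ + R₂ = 0.488 Ω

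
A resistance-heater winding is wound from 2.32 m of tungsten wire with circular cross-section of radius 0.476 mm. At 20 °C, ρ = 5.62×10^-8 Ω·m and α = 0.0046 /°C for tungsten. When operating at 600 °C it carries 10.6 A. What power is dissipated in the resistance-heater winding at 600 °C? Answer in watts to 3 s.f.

75.5 W

A = πr² = π(4.7600e-04 m)² = 7.118e-07 m²
R₍20₎ = ρL/A = (5.62×10^-8)(2.32)/(7.118e-07) = 0.1832 Ω
R₍600₎ = R₍20₎(1 + αΔT) = 0.1832 × (1 + 0.0046×580) = 0.6719 Ω
P = I²R = (10.6)² × 0.6719 = 75.5 W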